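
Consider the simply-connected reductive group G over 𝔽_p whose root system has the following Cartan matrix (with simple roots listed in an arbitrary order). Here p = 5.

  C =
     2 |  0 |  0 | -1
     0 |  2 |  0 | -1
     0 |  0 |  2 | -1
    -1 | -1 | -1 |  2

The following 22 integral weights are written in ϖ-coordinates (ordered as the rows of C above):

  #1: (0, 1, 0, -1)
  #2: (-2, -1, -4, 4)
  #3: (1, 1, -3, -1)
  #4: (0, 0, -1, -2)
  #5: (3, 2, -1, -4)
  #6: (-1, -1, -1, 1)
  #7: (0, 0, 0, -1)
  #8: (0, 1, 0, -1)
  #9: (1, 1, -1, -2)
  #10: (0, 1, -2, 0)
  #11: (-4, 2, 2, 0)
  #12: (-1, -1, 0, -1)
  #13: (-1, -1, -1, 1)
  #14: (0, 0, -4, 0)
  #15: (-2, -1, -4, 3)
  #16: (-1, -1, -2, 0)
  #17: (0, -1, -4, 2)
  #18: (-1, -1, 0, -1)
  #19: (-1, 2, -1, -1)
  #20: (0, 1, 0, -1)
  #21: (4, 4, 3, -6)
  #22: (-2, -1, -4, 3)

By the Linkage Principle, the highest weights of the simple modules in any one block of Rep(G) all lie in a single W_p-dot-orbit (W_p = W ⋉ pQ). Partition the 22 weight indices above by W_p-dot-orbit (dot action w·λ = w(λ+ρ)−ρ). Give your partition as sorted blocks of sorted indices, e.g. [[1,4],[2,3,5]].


C ↔ D_4 under row/col permutation; |W(D_4)| = 192.

Folding the 22 weights λ_j+ρ into Ā_5 (reps in the given 4-coord order):

  λ_1+ρ ↦ (1, 2, 1, 0)
  λ_2+ρ ↦ (1, 0, 3, 0)
  λ_3+ρ ↦ (0, 0, 0, 2)
  λ_4+ρ ↦ (0, 0, 1, 0)
  λ_5+ρ ↦ (1, 0, 3, 0)
  λ_6+ρ ↦ (0, 0, 0, 2)
  λ_7+ρ ↦ (1, 1, 1, 0)
  λ_8+ρ ↦ (1, 2, 1, 0)
  λ_9+ρ ↦ (1, 1, 1, 0)
  λ_10+ρ ↦ (1, 2, 1, 0)
  λ_11+ρ ↦ (1, 1, 1, 0)
  λ_12+ρ ↦ (0, 0, 1, 0)
  λ_13+ρ ↦ (0, 0, 0, 2)
  λ_14+ρ ↦ (1, 1, 1, 0)
  λ_15+ρ ↦ (1, 0, 3, 0)
  λ_16+ρ ↦ (0, 0, 1, 0)
  λ_17+ρ ↦ (1, 0, 3, 0)
  λ_18+ρ ↦ (0, 0, 1, 0)
  λ_19+ρ ↦ (0, 3, 0, 0)
  λ_20+ρ ↦ (1, 2, 1, 0)
  λ_21+ρ ↦ (0, 0, 1, 0)
  λ_22+ρ ↦ (1, 0, 3, 0)

These 22 weights hit 6 W_5-dot-orbits; sizes (4, 5, 3, 5, 4, 1):

[[1, 8, 10, 20], [2, 5, 15, 17, 22], [3, 6, 13], [4, 12, 16, 18, 21], [7, 9, 11, 14], [19]]


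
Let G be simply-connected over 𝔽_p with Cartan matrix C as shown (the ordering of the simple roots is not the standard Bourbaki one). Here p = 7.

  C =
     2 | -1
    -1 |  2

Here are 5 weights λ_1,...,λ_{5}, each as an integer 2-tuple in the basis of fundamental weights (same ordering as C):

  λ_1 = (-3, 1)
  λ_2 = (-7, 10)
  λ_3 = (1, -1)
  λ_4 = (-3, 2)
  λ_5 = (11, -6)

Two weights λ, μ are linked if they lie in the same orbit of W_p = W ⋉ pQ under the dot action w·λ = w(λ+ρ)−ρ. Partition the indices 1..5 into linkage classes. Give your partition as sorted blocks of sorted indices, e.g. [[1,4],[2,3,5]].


C ↔ A_2 under row/col permutation; |W(A_2)| = 6.

W_7-reps of the 5 weights in Ā_7 (same 2-coord order as C):

  1: (2, 0)
  2: (2, 1)
  3: (2, 0)
  4: (2, 1)
  5: (2, 0)

2 distinct reps among the 5 weights ⇒ 2 W_7-linkage classes:

[[1, 3, 5], [2, 4]]


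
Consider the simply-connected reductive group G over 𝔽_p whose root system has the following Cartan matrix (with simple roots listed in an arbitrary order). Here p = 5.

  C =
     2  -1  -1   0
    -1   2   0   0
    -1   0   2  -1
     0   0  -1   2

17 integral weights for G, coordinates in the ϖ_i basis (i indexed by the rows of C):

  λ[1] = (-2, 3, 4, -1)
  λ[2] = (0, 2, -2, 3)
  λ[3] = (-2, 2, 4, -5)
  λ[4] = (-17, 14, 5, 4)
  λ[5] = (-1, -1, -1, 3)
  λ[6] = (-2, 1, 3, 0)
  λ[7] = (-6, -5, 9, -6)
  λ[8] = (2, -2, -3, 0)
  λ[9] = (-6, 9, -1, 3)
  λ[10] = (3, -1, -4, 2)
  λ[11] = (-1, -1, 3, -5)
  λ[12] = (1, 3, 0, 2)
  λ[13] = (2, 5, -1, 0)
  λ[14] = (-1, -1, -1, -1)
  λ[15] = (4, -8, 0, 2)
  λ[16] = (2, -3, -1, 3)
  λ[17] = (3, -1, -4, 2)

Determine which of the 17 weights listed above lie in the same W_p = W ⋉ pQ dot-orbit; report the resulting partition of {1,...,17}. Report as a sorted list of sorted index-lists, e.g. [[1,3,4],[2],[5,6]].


Root system A_4: the 4×4 matrix C matches after relabeling.

Each λ_j+ρ reduced to Ā_5; 4-tuples below use C's row order:

    1: (1, 0, 1, 3)
    2: (0, 1, 1, 1)
    3: (1, 0, 0, 2)
    4: (0, 0, 0, 4)
    5: (0, 0, 0, 4)
    6: (1, 0, 3, 0)
    7: (0, 0, 0, 4)
    8: (0, 1, 1, 1)
    9: (0, 0, 0, 4)
    10: (1, 0, 3, 0)
    11: (0, 0, 0, 4)
    12: (0, 1, 1, 1)
    13: (1, 0, 3, 0)
    14: (0, 0, 0, 0)
    15: (0, 1, 1, 1)
    16: (1, 0, 0, 2)
    17: (1, 0, 3, 0)

These 17 weights hit 6 W_5-dot-orbits; sizes (1, 4, 2, 5, 4, 1):

[[1], [2, 8, 12, 15], [3, 16], [4, 5, 7, 9, 11], [6, 10, 13, 17], [14]]


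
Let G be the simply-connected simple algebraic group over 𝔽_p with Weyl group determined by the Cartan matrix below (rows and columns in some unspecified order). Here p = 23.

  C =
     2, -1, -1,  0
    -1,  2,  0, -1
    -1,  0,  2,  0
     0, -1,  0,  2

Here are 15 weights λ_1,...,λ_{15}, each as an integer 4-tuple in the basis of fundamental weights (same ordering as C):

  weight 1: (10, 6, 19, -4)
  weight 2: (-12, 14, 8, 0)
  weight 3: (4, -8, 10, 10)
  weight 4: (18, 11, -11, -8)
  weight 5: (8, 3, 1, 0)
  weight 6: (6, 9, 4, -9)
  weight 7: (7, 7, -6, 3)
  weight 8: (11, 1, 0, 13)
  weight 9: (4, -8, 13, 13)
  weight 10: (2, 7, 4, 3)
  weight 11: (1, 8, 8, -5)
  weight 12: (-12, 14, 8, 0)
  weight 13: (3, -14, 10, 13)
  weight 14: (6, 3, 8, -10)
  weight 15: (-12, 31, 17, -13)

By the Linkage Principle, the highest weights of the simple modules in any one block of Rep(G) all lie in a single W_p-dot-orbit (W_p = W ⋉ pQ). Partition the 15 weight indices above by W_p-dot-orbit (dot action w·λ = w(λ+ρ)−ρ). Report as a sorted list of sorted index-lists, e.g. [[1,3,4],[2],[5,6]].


Root system A_4: the 4×4 matrix C matches after relabeling.

Alcove-folded reps (p=23, 15 weights, presented ϖ-order):

  1: (3, 8, 5, 4)
  2: (9, 4, 2, 1)
  3: (2, 5, 9, 4)
  4: (9, 4, 2, 1)
  5: (9, 4, 2, 1)
  6: (7, 2, 5, 8)
  7: (3, 8, 5, 4)
  8: (7, 2, 5, 8)
  9: (2, 5, 9, 4)
  10: (3, 8, 5, 4)
  11: (2, 5, 9, 4)
  12: (9, 4, 2, 1)
  13: (9, 4, 2, 1)
  14: (2, 5, 9, 4)
  15: (2, 5, 9, 4)

The 15 indices split into 4 linkage classes (same alcove rep ⇔ same W_23-dot-orbit):

[[1, 7, 10], [2, 4, 5, 12, 13], [3, 9, 11, 14, 15], [6, 8]]


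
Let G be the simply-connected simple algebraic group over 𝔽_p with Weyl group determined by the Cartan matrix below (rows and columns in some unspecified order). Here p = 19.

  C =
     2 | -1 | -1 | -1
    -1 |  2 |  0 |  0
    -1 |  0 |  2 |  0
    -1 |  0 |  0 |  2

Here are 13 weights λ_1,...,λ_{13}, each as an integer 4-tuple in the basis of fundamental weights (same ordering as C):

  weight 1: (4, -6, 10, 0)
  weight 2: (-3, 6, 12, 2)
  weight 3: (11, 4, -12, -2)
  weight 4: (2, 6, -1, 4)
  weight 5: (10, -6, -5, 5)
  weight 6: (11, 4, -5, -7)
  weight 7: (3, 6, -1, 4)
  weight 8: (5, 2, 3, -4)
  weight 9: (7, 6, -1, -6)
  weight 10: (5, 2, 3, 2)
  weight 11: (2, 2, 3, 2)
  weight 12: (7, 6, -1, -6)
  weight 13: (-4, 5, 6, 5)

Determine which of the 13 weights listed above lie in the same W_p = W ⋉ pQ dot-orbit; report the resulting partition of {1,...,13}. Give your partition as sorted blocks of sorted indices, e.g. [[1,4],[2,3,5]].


C ↔ D_4 under row/col permutation; |W(D_4)| = 192.

Ā_19 reps of the 13 weights (D_4, coords as presented):

  λ_1 → (0, 5, 11, 1)
  λ_2 → (0, 5, 11, 1)
  λ_3 → (0, 5, 11, 1)
  λ_4 → (3, 7, 0, 5)
  λ_5 → (2, 5, 4, 6)
  λ_6 → (2, 5, 4, 6)
  λ_7 → (3, 7, 0, 5)
  λ_8 → (3, 3, 4, 3)
  λ_9 → (3, 7, 0, 5)
  λ_10 → (3, 3, 4, 3)
  λ_11 → (3, 3, 4, 3)
  λ_12 → (3, 7, 0, 5)
  λ_13 → (3, 3, 4, 3)

4 distinct reps among the 13 weights ⇒ 4 W_19-linkage classes:

[[1, 2, 3], [4, 7, 9, 12], [5, 6], [8, 10, 11, 13]]


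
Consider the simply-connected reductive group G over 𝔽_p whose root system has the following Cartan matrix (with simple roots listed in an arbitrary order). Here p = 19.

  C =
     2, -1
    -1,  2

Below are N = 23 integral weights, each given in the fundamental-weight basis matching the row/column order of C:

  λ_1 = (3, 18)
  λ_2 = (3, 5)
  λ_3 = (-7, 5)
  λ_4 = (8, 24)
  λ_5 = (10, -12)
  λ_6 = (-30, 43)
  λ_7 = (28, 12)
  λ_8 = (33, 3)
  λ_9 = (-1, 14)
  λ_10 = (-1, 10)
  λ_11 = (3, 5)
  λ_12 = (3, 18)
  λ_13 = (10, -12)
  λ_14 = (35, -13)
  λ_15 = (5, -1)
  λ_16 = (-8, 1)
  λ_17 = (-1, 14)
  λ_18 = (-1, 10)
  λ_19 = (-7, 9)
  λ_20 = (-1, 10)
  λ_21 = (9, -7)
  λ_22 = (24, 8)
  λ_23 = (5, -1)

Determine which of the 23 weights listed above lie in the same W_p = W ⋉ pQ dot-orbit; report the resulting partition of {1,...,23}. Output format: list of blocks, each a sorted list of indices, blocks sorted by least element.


Cartan matrix: type A_2 (|W|=6); un-permuting the 2 rows.

λ_j+ρ reflected into Ā_19 (⟨·,θ^∨⟩≤19); 2-tuples as given:

  [1] (0, 15);  [2] (4, 6);  [3] (6, 0);  [4] (6, 4);  [5] (0, 11);  [6] (6, 4);  [7] (4, 6);  [8] (0, 15);  [9] (0, 15);  [10] (0, 11);  [11] (4, 6);  [12] (0, 15);  [13] (0, 11);  [14] (2, 5);  [15] (6, 0);  [16] (2, 5);  [17] (0, 15);  [18] (0, 11);  [19] (6, 4);  [20] (0, 11);  [21] (4, 6);  [22] (4, 6);  [23] (6, 0)

The 23 indices split into 6 linkage classes (same alcove rep ⇔ same W_19-dot-orbit):

[[1, 8, 9, 12, 17], [2, 7, 11, 21, 22], [3, 15, 23], [4, 6, 19], [5, 10, 13, 18, 20], [14, 16]]


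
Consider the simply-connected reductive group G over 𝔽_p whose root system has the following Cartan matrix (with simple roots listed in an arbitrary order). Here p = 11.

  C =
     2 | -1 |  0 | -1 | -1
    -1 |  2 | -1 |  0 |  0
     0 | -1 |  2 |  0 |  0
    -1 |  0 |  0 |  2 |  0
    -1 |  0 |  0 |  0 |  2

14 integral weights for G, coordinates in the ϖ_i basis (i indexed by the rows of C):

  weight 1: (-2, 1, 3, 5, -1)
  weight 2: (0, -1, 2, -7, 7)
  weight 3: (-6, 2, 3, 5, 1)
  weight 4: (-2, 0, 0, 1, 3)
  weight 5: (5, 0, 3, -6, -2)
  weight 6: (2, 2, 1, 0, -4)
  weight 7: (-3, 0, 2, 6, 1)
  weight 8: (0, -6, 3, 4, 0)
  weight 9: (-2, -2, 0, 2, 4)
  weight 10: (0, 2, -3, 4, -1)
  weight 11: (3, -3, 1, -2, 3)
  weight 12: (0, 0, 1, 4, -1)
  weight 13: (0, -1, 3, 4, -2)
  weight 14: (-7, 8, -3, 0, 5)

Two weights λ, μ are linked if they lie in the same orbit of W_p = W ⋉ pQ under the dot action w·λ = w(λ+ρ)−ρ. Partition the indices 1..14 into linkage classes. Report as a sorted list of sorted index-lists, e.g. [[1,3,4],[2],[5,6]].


C ↔ D_5 under row/col permutation; |W(D_5)| = 1920.

λ_j+ρ reflected into Ā_11 (⟨·,θ^∨⟩≤11); 5-tuples as given:

  1: (0, 0, 4, 5, 1);  2: (0, 2, 2, 1, 3);  3: (0, 2, 2, 1, 3);  4: (1, 0, 1, 1, 3);  5: (0, 0, 4, 5, 1);  6: (0, 2, 2, 1, 3);  7: (1, 1, 2, 5, 0);  8: (1, 0, 1, 1, 3);  9: (1, 0, 1, 1, 3);  10: (1, 1, 2, 5, 0);  11: (1, 2, 0, 1, 4);  12: (1, 1, 2, 5, 0);  13: (0, 0, 4, 5, 1);  14: (1, 1, 2, 5, 0)

Partition of {1..14} into 5 W_11-dot-orbits:

[[1, 5, 13], [2, 3, 6], [4, 8, 9], [7, 10, 12, 14], [11]]


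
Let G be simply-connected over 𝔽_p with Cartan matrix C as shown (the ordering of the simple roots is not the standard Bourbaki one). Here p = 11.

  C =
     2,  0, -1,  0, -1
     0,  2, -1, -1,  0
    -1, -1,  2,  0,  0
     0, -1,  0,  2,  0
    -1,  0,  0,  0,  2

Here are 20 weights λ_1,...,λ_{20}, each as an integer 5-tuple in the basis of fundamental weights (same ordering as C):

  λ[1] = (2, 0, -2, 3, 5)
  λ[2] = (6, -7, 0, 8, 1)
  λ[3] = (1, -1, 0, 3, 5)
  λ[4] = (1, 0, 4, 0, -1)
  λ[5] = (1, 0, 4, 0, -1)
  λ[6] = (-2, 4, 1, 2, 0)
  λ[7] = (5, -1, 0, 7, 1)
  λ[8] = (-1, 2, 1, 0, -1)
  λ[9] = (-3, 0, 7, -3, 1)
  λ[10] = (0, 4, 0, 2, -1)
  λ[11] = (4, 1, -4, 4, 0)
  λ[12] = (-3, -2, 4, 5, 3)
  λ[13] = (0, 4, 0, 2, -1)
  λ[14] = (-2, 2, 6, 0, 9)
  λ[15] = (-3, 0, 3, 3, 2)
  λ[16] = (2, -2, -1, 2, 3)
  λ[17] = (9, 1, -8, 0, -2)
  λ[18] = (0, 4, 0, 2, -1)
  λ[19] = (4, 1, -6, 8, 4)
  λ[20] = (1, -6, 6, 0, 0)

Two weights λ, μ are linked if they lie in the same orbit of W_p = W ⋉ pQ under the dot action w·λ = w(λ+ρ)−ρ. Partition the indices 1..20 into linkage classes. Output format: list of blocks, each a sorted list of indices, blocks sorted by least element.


A_5 Cartan matrix, 5 simple roots permuted; ρ=(1,1,1,1,1).

Ā_11 reps of the 20 weights (A_5, coords as presented):

  [1] (2, 0, 1, 2, 4)
  [2] (2, 1, 5, 1, 0)
  [3] (2, 0, 1, 2, 4)
  [4] (2, 1, 5, 1, 0)
  [5] (2, 1, 5, 1, 0)
  [6] (1, 5, 1, 3, 0)
  [7] (2, 0, 1, 2, 4)
  [8] (0, 3, 2, 1, 0)
  [9] (2, 1, 5, 1, 0)
  [10] (1, 5, 1, 3, 0)
  [11] (2, 1, 2, 4, 1)
  [12] (2, 1, 2, 4, 1)
  [13] (1, 5, 1, 3, 0)
  [14] (1, 5, 1, 3, 0)
  [15] (2, 1, 2, 4, 1)
  [16] (2, 0, 1, 2, 4)
  [17] (2, 1, 2, 4, 1)
  [18] (1, 5, 1, 3, 0)
  [19] (0, 3, 2, 1, 0)
  [20] (2, 1, 2, 4, 1)

The 20 indices split into 5 linkage classes (same alcove rep ⇔ same W_11-dot-orbit):

[[1, 3, 7, 16], [2, 4, 5, 9], [6, 10, 13, 14, 18], [8, 19], [11, 12, 15, 17, 20]]


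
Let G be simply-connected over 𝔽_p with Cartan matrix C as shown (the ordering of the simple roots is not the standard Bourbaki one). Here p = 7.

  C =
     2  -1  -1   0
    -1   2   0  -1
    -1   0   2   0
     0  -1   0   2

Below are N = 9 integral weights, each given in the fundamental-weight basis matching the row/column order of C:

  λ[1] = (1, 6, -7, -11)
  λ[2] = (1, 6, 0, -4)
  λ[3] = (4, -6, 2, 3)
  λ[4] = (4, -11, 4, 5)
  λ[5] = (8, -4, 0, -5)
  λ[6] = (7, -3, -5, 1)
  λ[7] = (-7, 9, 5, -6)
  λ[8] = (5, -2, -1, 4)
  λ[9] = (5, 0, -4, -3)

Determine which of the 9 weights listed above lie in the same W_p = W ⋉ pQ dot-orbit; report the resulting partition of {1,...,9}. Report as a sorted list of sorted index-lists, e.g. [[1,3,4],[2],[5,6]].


Dynkin diagram of C (from the 6 off-diagonal −1 entries): A_4.

W_7-reps of the 9 weights in Ā_7 (same 4-coord order as C):

  [1] (0, 4, 2, 0)
  [2] (0, 4, 2, 0)
  [3] (0, 4, 2, 0)
  [4] (2, 1, 3, 1)
  [5] (0, 4, 2, 0)
  [6] (2, 1, 3, 1)
  [7] (2, 1, 3, 1)
  [8] (2, 1, 3, 1)
  [9] (2, 1, 3, 1)

Grouping the 9 weights by Ā_7-representative: 2 linkage classes.

[[1, 2, 3, 5], [4, 6, 7, 8, 9]]


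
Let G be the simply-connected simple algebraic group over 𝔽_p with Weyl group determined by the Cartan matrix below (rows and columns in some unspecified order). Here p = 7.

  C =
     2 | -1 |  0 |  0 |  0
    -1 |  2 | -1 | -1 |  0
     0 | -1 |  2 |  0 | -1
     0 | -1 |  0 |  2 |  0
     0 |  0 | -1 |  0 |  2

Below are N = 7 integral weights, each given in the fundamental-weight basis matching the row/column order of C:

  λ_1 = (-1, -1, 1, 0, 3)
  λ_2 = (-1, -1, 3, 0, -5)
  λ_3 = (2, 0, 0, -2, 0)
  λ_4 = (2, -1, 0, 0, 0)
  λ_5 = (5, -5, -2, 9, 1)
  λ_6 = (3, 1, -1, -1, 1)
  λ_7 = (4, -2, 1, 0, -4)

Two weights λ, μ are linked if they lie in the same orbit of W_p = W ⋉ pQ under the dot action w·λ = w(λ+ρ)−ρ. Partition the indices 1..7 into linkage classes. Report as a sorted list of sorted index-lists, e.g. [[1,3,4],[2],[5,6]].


Dynkin diagram of C (from the 8 off-diagonal −1 entries): D_5.

Each λ_j+ρ reduced to Ā_7; 5-tuples below use C's row order:

  λ_1+ρ ↦ (0, 0, 0, 1, 4)
  λ_2+ρ ↦ (0, 0, 0, 1, 4)
  λ_3+ρ ↦ (3, 0, 1, 1, 1)
  λ_4+ρ ↦ (3, 0, 1, 1, 1)
  λ_5+ρ ↦ (3, 0, 1, 1, 1)
  λ_6+ρ ↦ (3, 0, 1, 1, 1)
  λ_7+ρ ↦ (3, 0, 1, 1, 1)

2 distinct reps among the 7 weights ⇒ 2 W_7-linkage classes:

[[1, 2], [3, 4, 5, 6, 7]]


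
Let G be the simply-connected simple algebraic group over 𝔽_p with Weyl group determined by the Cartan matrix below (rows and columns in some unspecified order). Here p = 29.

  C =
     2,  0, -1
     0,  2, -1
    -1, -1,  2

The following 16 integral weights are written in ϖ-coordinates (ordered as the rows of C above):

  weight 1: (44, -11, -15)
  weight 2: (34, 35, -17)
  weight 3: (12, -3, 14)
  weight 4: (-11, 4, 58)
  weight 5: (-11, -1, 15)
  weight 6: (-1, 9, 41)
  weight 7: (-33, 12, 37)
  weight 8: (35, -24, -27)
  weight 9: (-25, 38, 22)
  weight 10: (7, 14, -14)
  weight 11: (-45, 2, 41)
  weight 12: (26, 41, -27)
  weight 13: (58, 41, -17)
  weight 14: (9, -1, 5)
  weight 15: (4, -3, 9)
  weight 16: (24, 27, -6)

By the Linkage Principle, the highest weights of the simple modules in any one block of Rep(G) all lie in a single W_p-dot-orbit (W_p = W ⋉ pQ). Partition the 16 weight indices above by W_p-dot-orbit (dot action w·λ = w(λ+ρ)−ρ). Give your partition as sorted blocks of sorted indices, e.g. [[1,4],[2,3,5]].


Dynkin diagram of C (from the 4 off-diagonal −1 entries): A_3.

Each λ_j+ρ reduced to Ā_29; 3-tuples below use C's row order:

  λ_1 → (5, 2, 8)
  λ_2 → (7, 6, 3)
  λ_3 → (13, 2, 13)
  λ_4 → (1, 4, 5)
  λ_5 → (10, 0, 6)
  λ_6 → (10, 0, 6)
  λ_7 → (7, 6, 3)
  λ_8 → (7, 6, 3)
  λ_9 → (1, 4, 5)
  λ_10 → (5, 2, 8)
  λ_11 → (13, 2, 13)
  λ_12 → (13, 2, 13)
  λ_13 → (13, 2, 13)
  λ_14 → (10, 0, 6)
  λ_15 → (5, 2, 8)
  λ_16 → (1, 4, 5)

Linkage partition of the 16 weights (5 classes, p=29):

[[1, 10, 15], [2, 7, 8], [3, 11, 12, 13], [4, 9, 16], [5, 6, 14]]


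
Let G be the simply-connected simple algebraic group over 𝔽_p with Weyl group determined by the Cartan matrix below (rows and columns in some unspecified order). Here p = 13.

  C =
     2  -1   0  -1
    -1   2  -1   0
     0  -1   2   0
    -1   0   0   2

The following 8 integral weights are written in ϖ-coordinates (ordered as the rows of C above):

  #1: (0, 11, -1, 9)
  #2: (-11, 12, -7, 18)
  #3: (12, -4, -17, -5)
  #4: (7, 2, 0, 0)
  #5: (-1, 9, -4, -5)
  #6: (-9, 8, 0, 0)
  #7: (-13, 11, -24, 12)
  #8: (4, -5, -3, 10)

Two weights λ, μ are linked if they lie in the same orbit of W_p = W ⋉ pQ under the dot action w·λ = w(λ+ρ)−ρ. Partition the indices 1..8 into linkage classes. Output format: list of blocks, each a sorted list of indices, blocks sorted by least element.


Dynkin diagram of C (from the 6 off-diagonal −1 entries): A_4.

Folding the 8 weights λ_j+ρ into Ā_13 (reps in the given 4-coord order):

  1: (1, 2, 10, 0);  2: (4, 3, 3, 0);  3: (4, 3, 3, 0);  4: (8, 3, 1, 1);  5: (4, 3, 3, 0);  6: (1, 1, 1, 7);  7: (1, 2, 10, 0);  8: (1, 1, 1, 7)

These 8 weights hit 4 W_13-dot-orbits; sizes (2, 3, 1, 2):

[[1, 7], [2, 3, 5], [4], [6, 8]]


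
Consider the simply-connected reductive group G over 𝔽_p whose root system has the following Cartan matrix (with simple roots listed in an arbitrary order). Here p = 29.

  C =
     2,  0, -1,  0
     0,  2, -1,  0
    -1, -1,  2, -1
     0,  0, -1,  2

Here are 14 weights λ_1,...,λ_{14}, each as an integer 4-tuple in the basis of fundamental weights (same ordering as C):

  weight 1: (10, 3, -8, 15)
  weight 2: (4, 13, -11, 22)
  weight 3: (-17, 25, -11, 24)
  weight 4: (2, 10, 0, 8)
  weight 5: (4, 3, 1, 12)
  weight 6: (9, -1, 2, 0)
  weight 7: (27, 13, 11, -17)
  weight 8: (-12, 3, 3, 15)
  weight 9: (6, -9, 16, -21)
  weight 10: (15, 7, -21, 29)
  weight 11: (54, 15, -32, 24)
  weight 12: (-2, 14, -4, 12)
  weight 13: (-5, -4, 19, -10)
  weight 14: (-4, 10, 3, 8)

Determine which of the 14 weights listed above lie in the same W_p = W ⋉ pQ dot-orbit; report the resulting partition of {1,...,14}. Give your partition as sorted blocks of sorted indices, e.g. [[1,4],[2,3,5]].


Type D_4, rank 4, |W|=192; reorder rows/cols to standard.

Ā_29 reps of the 14 weights (D_4, coords as presented):

    λ_1+ρ ↦ (4, 3, 4, 9)
    λ_2+ρ ↦ (5, 4, 2, 13)
    λ_3+ρ ↦ (10, 0, 3, 1)
    λ_4+ρ ↦ (3, 11, 1, 9)
    λ_5+ρ ↦ (5, 4, 2, 13)
    λ_6+ρ ↦ (10, 0, 3, 1)
    λ_7+ρ ↦ (3, 11, 1, 9)
    λ_8+ρ ↦ (4, 3, 4, 9)
    λ_9+ρ ↦ (4, 3, 4, 9)
    λ_10+ρ ↦ (3, 11, 1, 9)
    λ_11+ρ ↦ (5, 4, 2, 13)
    λ_12+ρ ↦ (3, 11, 1, 9)
    λ_13+ρ ↦ (4, 3, 4, 9)
    λ_14+ρ ↦ (3, 11, 1, 9)

Partition of {1..14} into 4 W_29-dot-orbits:

[[1, 8, 9, 13], [2, 5, 11], [3, 6], [4, 7, 10, 12, 14]]


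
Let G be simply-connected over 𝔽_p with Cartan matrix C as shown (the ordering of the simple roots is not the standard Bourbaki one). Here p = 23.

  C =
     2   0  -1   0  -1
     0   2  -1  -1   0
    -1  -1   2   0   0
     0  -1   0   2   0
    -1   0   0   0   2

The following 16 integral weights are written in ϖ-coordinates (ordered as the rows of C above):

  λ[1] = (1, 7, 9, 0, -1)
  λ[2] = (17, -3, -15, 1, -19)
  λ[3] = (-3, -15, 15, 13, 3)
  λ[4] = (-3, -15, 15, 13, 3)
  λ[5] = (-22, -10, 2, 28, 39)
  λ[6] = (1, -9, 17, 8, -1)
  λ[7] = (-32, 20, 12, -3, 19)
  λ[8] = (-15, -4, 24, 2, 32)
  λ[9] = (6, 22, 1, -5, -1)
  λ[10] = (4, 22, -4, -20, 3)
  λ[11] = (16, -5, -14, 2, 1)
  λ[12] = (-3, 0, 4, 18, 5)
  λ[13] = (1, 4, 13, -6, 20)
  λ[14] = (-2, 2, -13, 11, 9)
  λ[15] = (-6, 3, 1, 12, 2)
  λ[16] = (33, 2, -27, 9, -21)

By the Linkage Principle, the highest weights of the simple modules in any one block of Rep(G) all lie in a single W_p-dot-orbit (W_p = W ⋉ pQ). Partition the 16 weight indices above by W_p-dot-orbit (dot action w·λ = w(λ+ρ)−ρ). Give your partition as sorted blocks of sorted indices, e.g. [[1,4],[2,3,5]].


Cartan matrix: type A_5 (|W|=720); un-permuting the 5 rows.

Alcove-folded reps (p=23, 16 weights, presented ϖ-order):

    1: (2, 8, 10, 1, 0)
    2: (2, 14, 0, 0, 2)
    3: (2, 14, 0, 0, 2)
    4: (2, 14, 0, 0, 2)
    5: (0, 1, 3, 13, 2)
    6: (2, 8, 10, 1, 0)
    7: (2, 8, 10, 1, 0)
    8: (2, 8, 10, 1, 0)
    9: (2, 14, 0, 0, 2)
    10: (0, 1, 3, 13, 2)
    11: (0, 1, 3, 13, 2)
    12: (0, 1, 3, 13, 2)
    13: (2, 14, 0, 0, 2)
    14: (0, 1, 9, 2, 3)
    15: (0, 1, 3, 13, 2)
    16: (0, 1, 9, 2, 3)

These 16 weights hit 4 W_23-dot-orbits; sizes (4, 5, 5, 2):

[[1, 6, 7, 8], [2, 3, 4, 9, 13], [5, 10, 11, 12, 15], [14, 16]]


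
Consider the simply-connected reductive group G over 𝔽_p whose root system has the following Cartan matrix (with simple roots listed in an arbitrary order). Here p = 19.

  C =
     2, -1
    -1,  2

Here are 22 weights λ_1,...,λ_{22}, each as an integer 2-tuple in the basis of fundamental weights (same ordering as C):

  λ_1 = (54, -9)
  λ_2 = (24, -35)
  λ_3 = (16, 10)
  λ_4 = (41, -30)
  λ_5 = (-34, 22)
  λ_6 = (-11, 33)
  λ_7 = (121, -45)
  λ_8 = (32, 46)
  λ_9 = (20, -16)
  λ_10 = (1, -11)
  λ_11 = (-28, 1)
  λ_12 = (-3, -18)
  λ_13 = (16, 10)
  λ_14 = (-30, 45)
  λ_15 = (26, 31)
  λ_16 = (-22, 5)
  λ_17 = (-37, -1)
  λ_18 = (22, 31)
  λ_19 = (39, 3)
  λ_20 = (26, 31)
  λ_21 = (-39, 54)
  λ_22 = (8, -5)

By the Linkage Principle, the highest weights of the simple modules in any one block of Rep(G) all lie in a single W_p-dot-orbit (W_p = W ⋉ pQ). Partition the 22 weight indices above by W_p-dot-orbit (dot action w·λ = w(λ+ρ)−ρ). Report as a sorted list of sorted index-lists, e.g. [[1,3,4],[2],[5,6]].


C ↔ A_2 under row/col permutation; |W(A_2)| = 6.

Ā_19 reps of the 22 weights (A_2, coords as presented):

  λ_1 → (8, 2)
  λ_2 → (6, 4)
  λ_3 → (8, 2)
  λ_4 → (6, 4)
  λ_5 → (5, 4)
  λ_6 → (5, 4)
  λ_7 → (6, 11)
  λ_8 → (5, 4)
  λ_9 → (4, 13)
  λ_10 → (8, 2)
  λ_11 → (6, 11)
  λ_12 → (17, 2)
  λ_13 → (8, 2)
  λ_14 → (8, 2)
  λ_15 → (6, 11)
  λ_16 → (4, 13)
  λ_17 → (17, 2)
  λ_18 → (4, 13)
  λ_19 → (4, 13)
  λ_20 → (6, 11)
  λ_21 → (17, 2)
  λ_22 → (5, 4)

These 22 weights hit 6 W_19-dot-orbits; sizes (5, 2, 4, 4, 4, 3):

[[1, 3, 10, 13, 14], [2, 4], [5, 6, 8, 22], [7, 11, 15, 20], [9, 16, 18, 19], [12, 17, 21]]


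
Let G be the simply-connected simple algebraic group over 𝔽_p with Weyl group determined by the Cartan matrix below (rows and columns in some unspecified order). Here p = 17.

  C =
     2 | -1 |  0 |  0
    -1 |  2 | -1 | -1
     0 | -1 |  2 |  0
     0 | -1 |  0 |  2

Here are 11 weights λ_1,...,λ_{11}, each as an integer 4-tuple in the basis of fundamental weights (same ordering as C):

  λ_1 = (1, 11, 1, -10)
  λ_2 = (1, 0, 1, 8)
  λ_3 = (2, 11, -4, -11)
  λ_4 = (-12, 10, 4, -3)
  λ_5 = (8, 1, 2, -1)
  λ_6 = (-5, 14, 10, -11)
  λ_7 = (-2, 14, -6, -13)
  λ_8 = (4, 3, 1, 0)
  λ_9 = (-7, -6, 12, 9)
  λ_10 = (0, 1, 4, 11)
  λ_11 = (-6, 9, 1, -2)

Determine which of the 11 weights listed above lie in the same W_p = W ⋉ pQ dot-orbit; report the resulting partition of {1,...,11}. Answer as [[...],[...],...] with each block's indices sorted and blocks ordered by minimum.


Root system D_4: the 4×4 matrix C matches after relabeling.

λ_j+ρ reflected into Ā_17 (⟨·,θ^∨⟩≤17); 4-tuples as given:

  λ_1+ρ ↦ (2, 1, 2, 9)
  λ_2+ρ ↦ (2, 1, 2, 9)
  λ_3+ρ ↦ (2, 1, 2, 9)
  λ_4+ρ ↦ (9, 2, 3, 0)
  λ_5+ρ ↦ (9, 2, 3, 0)
  λ_6+ρ ↦ (5, 4, 2, 1)
  λ_7+ρ ↦ (2, 1, 2, 9)
  λ_8+ρ ↦ (5, 4, 2, 1)
  λ_9+ρ ↦ (5, 4, 2, 1)
  λ_10+ρ ↦ (2, 1, 2, 9)
  λ_11+ρ ↦ (5, 4, 2, 1)

3 distinct reps among the 11 weights ⇒ 3 W_17-linkage classes:

[[1, 2, 3, 7, 10], [4, 5], [6, 8, 9, 11]]


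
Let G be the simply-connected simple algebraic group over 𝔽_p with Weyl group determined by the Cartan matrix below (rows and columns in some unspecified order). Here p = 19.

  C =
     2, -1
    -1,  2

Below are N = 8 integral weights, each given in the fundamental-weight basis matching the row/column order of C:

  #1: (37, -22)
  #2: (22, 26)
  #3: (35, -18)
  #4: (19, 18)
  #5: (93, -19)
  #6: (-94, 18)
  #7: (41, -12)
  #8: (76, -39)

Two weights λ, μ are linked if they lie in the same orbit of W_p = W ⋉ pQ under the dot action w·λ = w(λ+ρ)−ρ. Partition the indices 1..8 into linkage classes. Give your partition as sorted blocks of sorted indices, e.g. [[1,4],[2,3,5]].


Cartan matrix: type A_2 (|W|=6); un-permuting the 2 rows.

W_19-reps of the 8 weights in Ā_19 (same 2-coord order as C):

  λ_1 → (2, 0) · λ_2 → (4, 8) · λ_3 → (2, 0) · λ_4 → (1, 0) · λ_5 → (1, 0) · λ_6 → (2, 0) · λ_7 → (4, 8) · λ_8 → (1, 0)

Linkage partition of the 8 weights (3 classes, p=19):

[[1, 3, 6], [2, 7], [4, 5, 8]]


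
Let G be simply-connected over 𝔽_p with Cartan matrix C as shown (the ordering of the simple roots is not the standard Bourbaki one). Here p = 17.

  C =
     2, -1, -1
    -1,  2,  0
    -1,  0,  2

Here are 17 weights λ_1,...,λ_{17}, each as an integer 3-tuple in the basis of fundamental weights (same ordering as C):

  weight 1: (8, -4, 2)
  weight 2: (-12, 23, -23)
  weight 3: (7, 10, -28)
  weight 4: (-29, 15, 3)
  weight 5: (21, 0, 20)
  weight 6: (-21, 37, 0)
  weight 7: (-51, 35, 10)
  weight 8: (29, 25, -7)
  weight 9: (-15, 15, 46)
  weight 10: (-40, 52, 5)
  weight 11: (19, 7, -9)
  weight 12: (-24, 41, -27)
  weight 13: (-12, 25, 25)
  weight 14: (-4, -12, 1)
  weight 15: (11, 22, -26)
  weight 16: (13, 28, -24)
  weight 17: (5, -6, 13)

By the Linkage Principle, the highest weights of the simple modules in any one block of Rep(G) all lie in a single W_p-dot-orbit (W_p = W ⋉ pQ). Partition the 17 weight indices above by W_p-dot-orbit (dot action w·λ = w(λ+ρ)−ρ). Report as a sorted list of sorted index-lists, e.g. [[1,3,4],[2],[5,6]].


Type A_3, rank 3, |W|=24; reorder rows/cols to standard.

Each λ_j+ρ reduced to Ā_17; 3-tuples below use C's row order:

  [1] (6, 3, 3) · [2] (1, 7, 5) · [3] (7, 2, 2) · [4] (1, 7, 5) · [5] (1, 7, 5) · [6] (1, 1, 2) · [7] (1, 2, 11) · [8] (1, 7, 5) · [9] (1, 1, 2) · [10] (1, 2, 11) · [11] (6, 3, 3) · [12] (7, 2, 2) · [13] (7, 2, 2) · [14] (1, 2, 11) · [15] (1, 7, 5) · [16] (6, 3, 3) · [17] (1, 2, 11)

Grouping the 17 weights by Ā_17-representative: 5 linkage classes.

[[1, 11, 16], [2, 4, 5, 8, 15], [3, 12, 13], [6, 9], [7, 10, 14, 17]]


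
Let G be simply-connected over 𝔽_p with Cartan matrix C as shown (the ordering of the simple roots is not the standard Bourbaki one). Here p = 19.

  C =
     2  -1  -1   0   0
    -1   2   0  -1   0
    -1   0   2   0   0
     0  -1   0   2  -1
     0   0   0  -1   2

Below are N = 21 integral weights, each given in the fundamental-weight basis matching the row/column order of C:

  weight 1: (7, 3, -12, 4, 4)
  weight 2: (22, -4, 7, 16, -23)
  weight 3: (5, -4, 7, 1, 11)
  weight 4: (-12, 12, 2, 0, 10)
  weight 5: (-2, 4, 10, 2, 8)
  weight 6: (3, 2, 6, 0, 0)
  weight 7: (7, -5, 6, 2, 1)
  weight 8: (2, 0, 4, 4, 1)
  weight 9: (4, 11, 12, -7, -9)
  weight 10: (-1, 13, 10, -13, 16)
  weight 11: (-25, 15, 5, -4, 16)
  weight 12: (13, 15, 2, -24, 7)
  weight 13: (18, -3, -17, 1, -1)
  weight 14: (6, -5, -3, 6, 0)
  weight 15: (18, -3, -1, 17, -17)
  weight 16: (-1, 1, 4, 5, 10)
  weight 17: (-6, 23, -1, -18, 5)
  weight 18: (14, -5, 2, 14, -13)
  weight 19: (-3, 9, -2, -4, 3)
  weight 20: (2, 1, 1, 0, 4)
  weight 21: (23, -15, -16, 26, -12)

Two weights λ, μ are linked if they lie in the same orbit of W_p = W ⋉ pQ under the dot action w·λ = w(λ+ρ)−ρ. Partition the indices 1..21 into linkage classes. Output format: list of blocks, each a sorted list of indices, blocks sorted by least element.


Cartan matrix: type A_5 (|W|=720); un-permuting the 5 rows.

Each λ_j+ρ reduced to Ā_19; 5-tuples below use C's row order:

    λ_1 → (3, 1, 5, 5, 2)
    λ_2 → (4, 3, 7, 1, 1)
    λ_3 → (3, 2, 2, 1, 5)
    λ_4 → (3, 2, 2, 1, 5)
    λ_5 → (1, 4, 2, 3, 1)
    λ_6 → (4, 3, 7, 1, 1)
    λ_7 → (4, 3, 7, 1, 1)
    λ_8 → (3, 1, 5, 5, 2)
    λ_9 → (3, 2, 2, 1, 5)
    λ_10 → (0, 2, 0, 6, 6)
    λ_11 → (3, 2, 2, 1, 5)
    λ_12 → (4, 3, 7, 1, 1)
    λ_13 → (1, 2, 16, 0, 0)
    λ_14 → (1, 4, 2, 3, 1)
    λ_15 → (1, 2, 16, 0, 0)
    λ_16 → (0, 2, 0, 6, 6)
    λ_17 → (0, 2, 0, 6, 6)
    λ_18 → (4, 3, 7, 1, 1)
    λ_19 → (1, 4, 2, 3, 1)
    λ_20 → (3, 2, 2, 1, 5)
    λ_21 → (3, 1, 5, 5, 2)

Linkage partition of the 21 weights (6 classes, p=19):

[[1, 8, 21], [2, 6, 7, 12, 18], [3, 4, 9, 11, 20], [5, 14, 19], [10, 16, 17], [13, 15]]


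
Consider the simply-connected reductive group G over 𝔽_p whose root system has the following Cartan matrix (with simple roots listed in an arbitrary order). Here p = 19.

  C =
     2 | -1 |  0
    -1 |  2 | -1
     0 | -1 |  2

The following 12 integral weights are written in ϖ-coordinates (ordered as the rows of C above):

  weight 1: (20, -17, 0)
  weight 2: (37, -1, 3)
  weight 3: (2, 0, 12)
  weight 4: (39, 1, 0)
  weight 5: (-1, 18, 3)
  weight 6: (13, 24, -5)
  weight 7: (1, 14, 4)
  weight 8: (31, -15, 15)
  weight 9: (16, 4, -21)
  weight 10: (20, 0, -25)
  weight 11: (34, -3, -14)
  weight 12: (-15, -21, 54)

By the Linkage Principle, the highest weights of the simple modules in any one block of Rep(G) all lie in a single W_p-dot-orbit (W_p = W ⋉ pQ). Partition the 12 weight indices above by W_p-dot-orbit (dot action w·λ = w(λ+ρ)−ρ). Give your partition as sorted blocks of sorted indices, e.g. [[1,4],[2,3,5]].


Dynkin diagram of C (from the 4 off-diagonal −1 entries): A_3.

Alcove-folded reps (p=19, 12 weights, presented ϖ-order):

  λ_1+ρ ↦ (3, 1, 13);  λ_2+ρ ↦ (4, 15, 0);  λ_3+ρ ↦ (3, 1, 13);  λ_4+ρ ↦ (1, 14, 2);  λ_5+ρ ↦ (4, 15, 0);  λ_6+ρ ↦ (3, 1, 13);  λ_7+ρ ↦ (1, 14, 2);  λ_8+ρ ↦ (3, 1, 13);  λ_9+ρ ↦ (1, 14, 2);  λ_10+ρ ↦ (1, 14, 2);  λ_11+ρ ↦ (3, 1, 13);  λ_12+ρ ↦ (1, 14, 2)

Partition of {1..12} into 3 W_19-dot-orbits:

[[1, 3, 6, 8, 11], [2, 5], [4, 7, 9, 10, 12]]


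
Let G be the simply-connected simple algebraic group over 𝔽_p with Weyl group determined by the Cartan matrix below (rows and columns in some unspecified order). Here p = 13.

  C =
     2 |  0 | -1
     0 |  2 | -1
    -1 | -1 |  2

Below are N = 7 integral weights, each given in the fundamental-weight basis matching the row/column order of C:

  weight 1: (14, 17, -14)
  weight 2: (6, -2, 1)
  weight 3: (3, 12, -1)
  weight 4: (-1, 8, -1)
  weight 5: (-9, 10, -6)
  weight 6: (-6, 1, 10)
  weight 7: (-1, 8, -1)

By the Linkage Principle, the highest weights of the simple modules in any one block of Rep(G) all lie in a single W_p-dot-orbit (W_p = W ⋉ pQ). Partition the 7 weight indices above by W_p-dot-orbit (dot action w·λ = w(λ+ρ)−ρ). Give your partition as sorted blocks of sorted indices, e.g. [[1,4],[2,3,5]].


A_3 Cartan matrix, 3 simple roots permuted; ρ=(1,1,1).

Ā_13 reps of the 7 weights (A_3, coords as presented):

  λ_1+ρ ↦ (5, 2, 6);  λ_2+ρ ↦ (7, 1, 1);  λ_3+ρ ↦ (0, 9, 0);  λ_4+ρ ↦ (0, 9, 0);  λ_5+ρ ↦ (5, 2, 6);  λ_6+ρ ↦ (5, 2, 6);  λ_7+ρ ↦ (0, 9, 0)

These 7 weights hit 3 W_13-dot-orbits; sizes (3, 1, 3):

[[1, 5, 6], [2], [3, 4, 7]]


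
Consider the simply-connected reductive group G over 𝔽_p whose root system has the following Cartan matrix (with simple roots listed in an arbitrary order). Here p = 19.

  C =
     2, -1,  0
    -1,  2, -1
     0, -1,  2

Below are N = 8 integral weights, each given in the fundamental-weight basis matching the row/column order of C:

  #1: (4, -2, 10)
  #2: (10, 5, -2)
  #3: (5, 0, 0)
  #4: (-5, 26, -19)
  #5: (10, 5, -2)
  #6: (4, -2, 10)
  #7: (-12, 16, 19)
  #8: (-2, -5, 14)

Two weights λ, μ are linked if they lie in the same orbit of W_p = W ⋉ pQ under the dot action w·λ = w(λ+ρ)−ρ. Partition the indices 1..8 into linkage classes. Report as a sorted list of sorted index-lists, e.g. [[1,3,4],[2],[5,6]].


Type A_3, rank 3, |W|=24; reorder rows/cols to standard.

Folding the 8 weights λ_j+ρ into Ā_19 (reps in the given 3-coord order):

    [1] (4, 1, 10)
    [2] (11, 5, 1)
    [3] (6, 1, 1)
    [4] (4, 1, 10)
    [5] (11, 5, 1)
    [6] (4, 1, 10)
    [7] (6, 1, 1)
    [8] (4, 1, 10)

Grouping the 8 weights by Ā_19-representative: 3 linkage classes.

[[1, 4, 6, 8], [2, 5], [3, 7]]


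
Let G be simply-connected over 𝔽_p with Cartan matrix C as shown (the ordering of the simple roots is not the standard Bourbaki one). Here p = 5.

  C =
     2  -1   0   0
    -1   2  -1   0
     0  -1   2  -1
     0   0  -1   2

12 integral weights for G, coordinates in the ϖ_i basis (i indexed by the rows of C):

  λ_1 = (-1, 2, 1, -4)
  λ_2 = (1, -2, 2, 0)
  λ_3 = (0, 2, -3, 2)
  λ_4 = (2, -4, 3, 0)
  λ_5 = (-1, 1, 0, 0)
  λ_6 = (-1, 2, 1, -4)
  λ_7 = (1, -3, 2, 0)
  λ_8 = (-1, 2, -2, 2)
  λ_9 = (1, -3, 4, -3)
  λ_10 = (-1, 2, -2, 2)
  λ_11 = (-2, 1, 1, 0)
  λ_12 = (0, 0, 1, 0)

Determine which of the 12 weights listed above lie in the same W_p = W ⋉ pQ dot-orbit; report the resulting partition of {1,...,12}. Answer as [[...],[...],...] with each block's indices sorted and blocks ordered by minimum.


Type A_4, rank 4, |W|=120; reorder rows/cols to standard.

λ_j+ρ reflected into Ā_5 (⟨·,θ^∨⟩≤5); 4-tuples as given:

  λ_1+ρ ↦ (0, 2, 1, 2)
  λ_2+ρ ↦ (1, 1, 2, 1)
  λ_3+ρ ↦ (1, 1, 2, 1)
  λ_4+ρ ↦ (0, 3, 1, 1)
  λ_5+ρ ↦ (0, 2, 1, 1)
  λ_6+ρ ↦ (0, 2, 1, 2)
  λ_7+ρ ↦ (0, 2, 1, 1)
  λ_8+ρ ↦ (0, 2, 1, 2)
  λ_9+ρ ↦ (0, 2, 1, 2)
  λ_10+ρ ↦ (0, 2, 1, 2)
  λ_11+ρ ↦ (1, 1, 2, 1)
  λ_12+ρ ↦ (1, 1, 2, 1)

Grouping the 12 weights by Ā_5-representative: 4 linkage classes.

[[1, 6, 8, 9, 10], [2, 3, 11, 12], [4], [5, 7]]


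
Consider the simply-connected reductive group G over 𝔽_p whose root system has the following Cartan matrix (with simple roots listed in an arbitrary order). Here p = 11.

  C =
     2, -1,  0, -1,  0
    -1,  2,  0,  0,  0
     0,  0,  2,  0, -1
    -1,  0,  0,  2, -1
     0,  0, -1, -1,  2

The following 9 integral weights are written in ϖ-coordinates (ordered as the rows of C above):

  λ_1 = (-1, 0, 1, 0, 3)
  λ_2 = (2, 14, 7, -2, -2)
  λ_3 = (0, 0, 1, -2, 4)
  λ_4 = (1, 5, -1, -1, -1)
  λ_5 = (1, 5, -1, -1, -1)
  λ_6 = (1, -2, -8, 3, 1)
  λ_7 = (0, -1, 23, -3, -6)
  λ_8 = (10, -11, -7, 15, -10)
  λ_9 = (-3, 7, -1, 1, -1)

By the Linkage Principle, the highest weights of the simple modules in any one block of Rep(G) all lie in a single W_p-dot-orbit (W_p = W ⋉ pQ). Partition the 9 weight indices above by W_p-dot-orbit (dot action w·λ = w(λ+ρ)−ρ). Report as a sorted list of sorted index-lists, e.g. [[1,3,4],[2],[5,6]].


Dynkin diagram of C (from the 8 off-diagonal −1 entries): A_5.

Folding the 9 weights λ_j+ρ into Ā_11 (reps in the given 5-coord order):

  1: (0, 1, 2, 1, 4)
  2: (2, 2, 1, 1, 1)
  3: (0, 1, 2, 1, 4)
  4: (2, 6, 0, 0, 0)
  5: (2, 6, 0, 0, 0)
  6: (0, 1, 2, 1, 4)
  7: (0, 1, 2, 1, 4)
  8: (0, 1, 2, 1, 4)
  9: (2, 6, 0, 0, 0)

3 distinct reps among the 9 weights ⇒ 3 W_11-linkage classes:

[[1, 3, 6, 7, 8], [2], [4, 5, 9]]


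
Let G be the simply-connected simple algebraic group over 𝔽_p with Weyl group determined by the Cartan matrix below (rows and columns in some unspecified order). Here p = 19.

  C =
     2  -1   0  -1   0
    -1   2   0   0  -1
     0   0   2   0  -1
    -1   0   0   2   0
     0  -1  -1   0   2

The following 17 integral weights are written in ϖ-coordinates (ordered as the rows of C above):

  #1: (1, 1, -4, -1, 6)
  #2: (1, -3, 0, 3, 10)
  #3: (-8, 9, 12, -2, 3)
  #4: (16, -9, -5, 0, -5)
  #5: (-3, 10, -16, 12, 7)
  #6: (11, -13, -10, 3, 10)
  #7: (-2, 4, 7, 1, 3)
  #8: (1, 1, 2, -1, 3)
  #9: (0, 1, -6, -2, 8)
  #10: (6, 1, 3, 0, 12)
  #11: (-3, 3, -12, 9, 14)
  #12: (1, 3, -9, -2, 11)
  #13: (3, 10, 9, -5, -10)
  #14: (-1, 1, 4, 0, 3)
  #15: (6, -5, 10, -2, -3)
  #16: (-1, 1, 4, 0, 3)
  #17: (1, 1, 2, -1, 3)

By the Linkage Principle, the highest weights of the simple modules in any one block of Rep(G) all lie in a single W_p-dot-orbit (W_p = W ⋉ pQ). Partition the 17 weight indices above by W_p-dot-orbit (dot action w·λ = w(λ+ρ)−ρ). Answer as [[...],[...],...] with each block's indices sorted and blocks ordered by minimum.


C ↔ A_5 under row/col permutation; |W(A_5)| = 720.

W_19-reps of the 17 weights in Ā_19 (same 5-coord order as C):

  λ_1 → (2, 2, 3, 0, 4);  λ_2 → (0, 2, 1, 4, 9);  λ_3 → (0, 2, 5, 1, 4);  λ_4 → (1, 4, 8, 1, 4);  λ_5 → (2, 2, 3, 0, 4);  λ_6 → (0, 2, 1, 4, 9);  λ_7 → (1, 4, 8, 1, 4);  λ_8 → (2, 2, 3, 0, 4);  λ_9 → (0, 2, 5, 1, 4);  λ_10 → (0, 2, 1, 4, 9);  λ_11 → (2, 2, 3, 0, 4);  λ_12 → (1, 4, 8, 1, 4);  λ_13 → (0, 2, 1, 4, 9);  λ_14 → (0, 2, 5, 1, 4);  λ_15 → (0, 2, 5, 1, 4);  λ_16 → (0, 2, 5, 1, 4);  λ_17 → (2, 2, 3, 0, 4)

Grouping the 17 weights by Ā_19-representative: 4 linkage classes.

[[1, 5, 8, 11, 17], [2, 6, 10, 13], [3, 9, 14, 15, 16], [4, 7, 12]]


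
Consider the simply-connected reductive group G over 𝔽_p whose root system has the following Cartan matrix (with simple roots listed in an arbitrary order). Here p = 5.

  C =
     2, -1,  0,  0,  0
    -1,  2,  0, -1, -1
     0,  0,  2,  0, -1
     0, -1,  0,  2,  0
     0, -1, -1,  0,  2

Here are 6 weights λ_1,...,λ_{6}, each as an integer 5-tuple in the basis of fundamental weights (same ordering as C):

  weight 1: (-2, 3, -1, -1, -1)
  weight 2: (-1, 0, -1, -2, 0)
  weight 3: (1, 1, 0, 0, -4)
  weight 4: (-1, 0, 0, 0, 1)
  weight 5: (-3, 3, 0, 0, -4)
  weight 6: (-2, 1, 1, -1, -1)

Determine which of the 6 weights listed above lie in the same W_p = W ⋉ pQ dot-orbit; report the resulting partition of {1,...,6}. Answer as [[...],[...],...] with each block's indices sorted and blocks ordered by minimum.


C ↔ D_5 under row/col permutation; |W(D_5)| = 1920.

λ_j+ρ reflected into Ā_5 (⟨·,θ^∨⟩≤5); 5-tuples as given:

  1: (1, 1, 2, 0, 0);  2: (0, 0, 0, 1, 1);  3: (1, 1, 2, 0, 0);  4: (0, 0, 0, 1, 1);  5: (1, 1, 2, 0, 0);  6: (1, 1, 2, 0, 0)

Partition of {1..6} into 2 W_5-dot-orbits:

[[1, 3, 5, 6], [2, 4]]


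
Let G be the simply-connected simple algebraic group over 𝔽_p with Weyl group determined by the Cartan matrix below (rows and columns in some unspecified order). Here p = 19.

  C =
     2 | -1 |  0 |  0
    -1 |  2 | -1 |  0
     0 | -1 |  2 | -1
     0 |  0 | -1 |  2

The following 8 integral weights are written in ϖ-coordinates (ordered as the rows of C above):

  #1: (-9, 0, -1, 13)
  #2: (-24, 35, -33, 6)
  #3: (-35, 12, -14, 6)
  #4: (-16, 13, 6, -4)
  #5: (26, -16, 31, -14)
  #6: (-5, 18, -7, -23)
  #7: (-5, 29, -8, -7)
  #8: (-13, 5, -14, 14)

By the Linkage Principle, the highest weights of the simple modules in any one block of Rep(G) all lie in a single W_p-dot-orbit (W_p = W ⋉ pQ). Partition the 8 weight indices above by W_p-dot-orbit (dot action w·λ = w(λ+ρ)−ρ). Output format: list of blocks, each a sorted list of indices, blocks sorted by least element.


Type A_4, rank 4, |W|=120; reorder rows/cols to standard.

Folding the 8 weights λ_j+ρ into Ā_19 (reps in the given 4-coord order):

  [1] (1, 0, 7, 7)
  [2] (7, 6, 2, 4)
  [3] (7, 6, 2, 4)
  [4] (12, 1, 3, 1)
  [5] (7, 6, 2, 4)
  [6] (0, 4, 6, 3)
  [7] (7, 6, 2, 4)
  [8] (7, 6, 2, 4)

4 distinct reps among the 8 weights ⇒ 4 W_19-linkage classes:

[[1], [2, 3, 5, 7, 8], [4], [6]]
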